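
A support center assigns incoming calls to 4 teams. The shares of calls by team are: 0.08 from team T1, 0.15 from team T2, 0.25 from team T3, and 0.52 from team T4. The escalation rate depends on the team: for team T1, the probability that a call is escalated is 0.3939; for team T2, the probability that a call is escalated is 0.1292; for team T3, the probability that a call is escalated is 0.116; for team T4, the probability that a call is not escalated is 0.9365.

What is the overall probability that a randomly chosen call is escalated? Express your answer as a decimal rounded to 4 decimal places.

P(E|T4) = 1 − 0.9365 = 0.0635.
P(E) = P(E|T1)·P(T1) + P(E|T2)·P(T2) + P(E|T3)·P(T3) + P(E|T4)·P(T4)
      = 0.3939·0.08 + 0.1292·0.15 + 0.116·0.25 + 0.0635·0.52
      = 0.031512 + 0.01938 + 0.029 + 0.03302 = 0.112912

0.1129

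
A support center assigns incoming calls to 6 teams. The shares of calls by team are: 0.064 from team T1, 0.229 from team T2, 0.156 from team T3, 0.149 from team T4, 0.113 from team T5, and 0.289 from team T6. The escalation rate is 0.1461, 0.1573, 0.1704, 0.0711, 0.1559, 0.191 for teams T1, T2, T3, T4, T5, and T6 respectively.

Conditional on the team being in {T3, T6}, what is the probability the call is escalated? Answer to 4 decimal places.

0.1838

Let S = {T3, T6}.
P(S) = 0.156 + 0.289 = 0.445.
P(E ∩ S) = 0.1704·0.156 + 0.191·0.289 = 0.0265824 + 0.055199 = 0.0817814.
P(E | S) = 0.0817814 / 0.445 = 0.183778…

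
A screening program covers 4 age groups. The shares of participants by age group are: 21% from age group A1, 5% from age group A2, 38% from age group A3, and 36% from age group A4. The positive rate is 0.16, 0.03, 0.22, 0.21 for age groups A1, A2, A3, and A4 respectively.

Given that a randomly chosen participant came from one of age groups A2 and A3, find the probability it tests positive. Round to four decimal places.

P(T|S) ≈ 0.1979

Let S = {A2, A3}.
P(S) = 0.05 + 0.38 = 0.43.
P(T ∩ S) = 0.03·0.05 + 0.22·0.38 = 0.0015 + 0.0836 = 0.0851.
P(T | S) = 0.0851 / 0.43 = 0.197907…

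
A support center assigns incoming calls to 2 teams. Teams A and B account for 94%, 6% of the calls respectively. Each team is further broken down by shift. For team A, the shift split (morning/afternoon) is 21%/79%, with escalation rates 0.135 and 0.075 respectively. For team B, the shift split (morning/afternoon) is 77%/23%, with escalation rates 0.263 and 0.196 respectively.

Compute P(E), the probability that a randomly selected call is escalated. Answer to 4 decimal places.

0.0972

P(E|A) = 0.21·0.135 + 0.79·0.075 = 0.02835 + 0.05925 = 0.0876
P(E|B) = 0.77·0.263 + 0.23·0.196 = 0.20251 + 0.04508 = 0.24759
By total probability over the outer partition,
P(E) = 0.94·0.0876 + 0.06·0.24759
      = 0.082344 + 0.0148554 = 0.0971994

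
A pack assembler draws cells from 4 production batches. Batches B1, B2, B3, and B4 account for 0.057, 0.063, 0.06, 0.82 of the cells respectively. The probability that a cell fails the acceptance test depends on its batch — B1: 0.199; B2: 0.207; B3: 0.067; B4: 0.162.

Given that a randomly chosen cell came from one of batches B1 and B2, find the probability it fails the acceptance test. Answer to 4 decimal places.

Let S = {B1, B2}.
P(S) = 0.057 + 0.063 = 0.12.
P(F ∩ S) = 0.199·0.057 + 0.207·0.063 = 0.011343 + 0.013041 = 0.024384.
P(F | S) = 0.024384 / 0.12 = 0.203200…

0.2032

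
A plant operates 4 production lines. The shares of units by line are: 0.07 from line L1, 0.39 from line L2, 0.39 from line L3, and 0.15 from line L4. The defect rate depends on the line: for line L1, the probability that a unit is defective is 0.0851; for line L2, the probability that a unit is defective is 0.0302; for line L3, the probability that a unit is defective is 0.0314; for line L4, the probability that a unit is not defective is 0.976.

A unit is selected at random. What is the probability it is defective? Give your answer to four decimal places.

P(D) ≈ 0.0336

P(D|L4) = 1 − 0.976 = 0.024.
Summing over the partition,
P(D) = P(D|L1)·P(L1) + P(D|L2)·P(L2) + P(D|L3)·P(L3) + P(D|L4)·P(L4)
      = 0.0851·0.07 + 0.0302·0.39 + 0.0314·0.39 + 0.024·0.15
      = 0.005957 + 0.011778 + 0.012246 + 0.0036 = 0.033581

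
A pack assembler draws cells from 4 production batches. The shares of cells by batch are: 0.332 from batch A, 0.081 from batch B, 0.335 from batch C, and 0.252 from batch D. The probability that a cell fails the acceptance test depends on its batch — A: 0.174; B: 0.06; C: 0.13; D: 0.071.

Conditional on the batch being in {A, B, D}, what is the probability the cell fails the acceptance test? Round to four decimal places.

Let S = {A, B, D}.
P(S) = 0.332 + 0.081 + 0.252 = 0.665.
P(F ∩ S) = 0.174·0.332 + 0.06·0.081 + 0.071·0.252 = 0.057768 + 0.00486 + 0.017892 = 0.08052.
P(F | S) = 0.08052 / 0.665 = 0.121083…

0.1211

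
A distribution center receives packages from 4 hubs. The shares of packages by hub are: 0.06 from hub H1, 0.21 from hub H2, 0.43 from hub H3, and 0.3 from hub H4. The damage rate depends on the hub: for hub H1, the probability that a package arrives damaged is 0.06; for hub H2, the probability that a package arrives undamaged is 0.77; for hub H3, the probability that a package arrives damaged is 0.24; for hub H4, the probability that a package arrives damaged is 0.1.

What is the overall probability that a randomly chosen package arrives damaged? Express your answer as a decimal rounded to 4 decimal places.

0.1851

P(D|H2) = 1 − 0.77 = 0.23.
By the law of total probability,
P(D) = P(D|H1)·P(H1) + P(D|H2)·P(H2) + P(D|H3)·P(H3) + P(D|H4)·P(H4)
      = 0.06·0.06 + 0.23·0.21 + 0.24·0.43 + 0.1·0.3
      = 0.0036 + 0.0483 + 0.1032 + 0.03 = 0.1851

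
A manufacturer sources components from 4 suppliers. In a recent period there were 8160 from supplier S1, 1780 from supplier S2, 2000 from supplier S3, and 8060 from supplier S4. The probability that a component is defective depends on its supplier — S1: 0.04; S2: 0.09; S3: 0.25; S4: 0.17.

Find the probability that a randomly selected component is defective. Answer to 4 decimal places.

Total: 8160 + 1780 + 2000 + 8060 = 20000.
P(S1) = 8160/20000 = 0.408. P(S2) = 1780/20000 = 0.089. P(S3) = 2000/20000 = 0.1. P(S4) = 8060/20000 = 0.403.
P(D) = P(D|S1)·P(S1) + P(D|S2)·P(S2) + P(D|S3)·P(S3) + P(D|S4)·P(S4)
      = 0.04·0.408 + 0.09·0.089 + 0.25·0.1 + 0.17·0.403
      = 0.01632 + 0.00801 + 0.025 + 0.06851 = 0.11784

P(D) ≈ 0.1178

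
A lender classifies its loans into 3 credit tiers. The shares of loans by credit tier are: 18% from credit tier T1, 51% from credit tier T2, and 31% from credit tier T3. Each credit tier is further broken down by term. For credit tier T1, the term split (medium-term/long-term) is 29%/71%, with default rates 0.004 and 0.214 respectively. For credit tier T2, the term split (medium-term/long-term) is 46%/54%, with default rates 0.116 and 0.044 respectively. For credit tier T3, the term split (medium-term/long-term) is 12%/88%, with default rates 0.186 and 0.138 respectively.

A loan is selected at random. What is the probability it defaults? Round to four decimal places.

0.1115

P(D|T1) = 0.29·0.004 + 0.71·0.214 = 0.00116 + 0.15194 = 0.1531
P(D|T2) = 0.46·0.116 + 0.54·0.044 = 0.05336 + 0.02376 = 0.07712
P(D|T3) = 0.12·0.186 + 0.88·0.138 = 0.02232 + 0.12144 = 0.14376
Then overall,
P(D) = 0.18·0.1531 + 0.51·0.07712 + 0.31·0.14376
      = 0.027558 + 0.0393312 + 0.0445656 = 0.1114548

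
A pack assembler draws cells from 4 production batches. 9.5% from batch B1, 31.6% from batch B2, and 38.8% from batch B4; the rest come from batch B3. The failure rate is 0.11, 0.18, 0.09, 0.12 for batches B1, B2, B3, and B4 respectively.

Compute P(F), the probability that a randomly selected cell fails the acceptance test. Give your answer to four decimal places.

P(F) ≈ 0.1320

P(B3) = 1 − (0.095 + 0.316 + 0.388) = 0.201.
P(F) = P(F|B1)·P(B1) + P(F|B2)·P(B2) + P(F|B3)·P(B3) + P(F|B4)·P(B4)
      = 0.11·0.095 + 0.18·0.316 + 0.09·0.201 + 0.12·0.388
      = 0.01045 + 0.05688 + 0.01809 + 0.04656 = 0.13198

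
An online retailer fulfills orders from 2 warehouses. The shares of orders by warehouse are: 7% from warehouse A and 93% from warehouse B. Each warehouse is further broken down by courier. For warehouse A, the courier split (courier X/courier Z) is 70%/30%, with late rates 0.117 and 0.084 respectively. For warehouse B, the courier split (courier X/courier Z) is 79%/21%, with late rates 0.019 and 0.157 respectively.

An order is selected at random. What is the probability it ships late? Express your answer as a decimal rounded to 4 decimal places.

P(L) ≈ 0.0521

P(L|A) = 0.7·0.117 + 0.3·0.084 = 0.0819 + 0.0252 = 0.1071
P(L|B) = 0.79·0.019 + 0.21·0.157 = 0.01501 + 0.03297 = 0.04798
By total probability over the outer partition,
P(L) = 0.07·0.1071 + 0.93·0.04798
      = 0.007497 + 0.0446214 = 0.0521184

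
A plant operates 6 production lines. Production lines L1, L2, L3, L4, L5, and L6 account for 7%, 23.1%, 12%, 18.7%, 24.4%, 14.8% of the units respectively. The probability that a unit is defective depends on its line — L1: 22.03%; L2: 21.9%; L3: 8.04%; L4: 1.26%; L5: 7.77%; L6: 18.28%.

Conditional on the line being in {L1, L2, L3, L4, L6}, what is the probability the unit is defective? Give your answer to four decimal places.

0.1390

Let S = {L1, L2, L3, L4, L6}.
P(S) = 0.07 + 0.231 + 0.12 + 0.187 + 0.148 = 0.756.
P(D ∩ S) = 0.2203·0.07 + 0.219·0.231 + 0.0804·0.12 + 0.0126·0.187 + 0.1828·0.148 = 0.015421 + 0.050589 + 0.009648 + 0.0023562 + 0.0270544 = 0.1050686.
P(D | S) = 0.1050686 / 0.756 = 0.138980…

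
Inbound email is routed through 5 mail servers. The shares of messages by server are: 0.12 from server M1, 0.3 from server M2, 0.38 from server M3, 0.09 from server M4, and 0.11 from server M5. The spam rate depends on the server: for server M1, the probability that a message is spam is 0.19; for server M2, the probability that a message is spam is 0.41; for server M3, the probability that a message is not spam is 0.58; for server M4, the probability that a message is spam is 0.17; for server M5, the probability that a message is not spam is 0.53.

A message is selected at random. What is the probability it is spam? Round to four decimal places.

0.3724

P(S|M3) = 1 − 0.58 = 0.42.
P(S|M5) = 1 − 0.53 = 0.47.
P(S) = P(S|M1)·P(M1) + P(S|M2)·P(M2) + P(S|M3)·P(M3) + P(S|M4)·P(M4) + P(S|M5)·P(M5)
      = 0.19·0.12 + 0.41·0.3 + 0.42·0.38 + 0.17·0.09 + 0.47·0.11
      = 0.0228 + 0.123 + 0.1596 + 0.0153 + 0.0517 = 0.3724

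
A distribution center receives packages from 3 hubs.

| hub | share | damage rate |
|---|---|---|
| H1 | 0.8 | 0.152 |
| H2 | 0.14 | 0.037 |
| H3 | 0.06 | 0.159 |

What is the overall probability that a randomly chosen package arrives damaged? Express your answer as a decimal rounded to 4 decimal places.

P(D) ≈ 0.1363

By the law of total probability,
P(D) = P(D|H1)·P(H1) + P(D|H2)·P(H2) + P(D|H3)·P(H3)
      = 0.152·0.8 + 0.037·0.14 + 0.159·0.06
      = 0.1216 + 0.00518 + 0.00954 = 0.13632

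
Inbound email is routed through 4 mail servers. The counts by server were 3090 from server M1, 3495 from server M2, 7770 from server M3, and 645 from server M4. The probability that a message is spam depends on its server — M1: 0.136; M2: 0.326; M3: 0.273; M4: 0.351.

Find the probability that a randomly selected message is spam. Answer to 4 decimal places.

Total: 3090 + 3495 + 7770 + 645 = 15000.
P(M1) = 3090/15000 = 0.206. P(M2) = 3495/15000 = 0.233. P(M3) = 7770/15000 = 0.518. P(M4) = 645/15000 = 0.043.
Summing over the partition,
P(S) = P(S|M1)·P(M1) + P(S|M2)·P(M2) + P(S|M3)·P(M3) + P(S|M4)·P(M4)
      = 0.136·0.206 + 0.326·0.233 + 0.273·0.518 + 0.351·0.043
      = 0.028016 + 0.075958 + 0.141414 + 0.015093 = 0.260481

P(S) ≈ 0.2605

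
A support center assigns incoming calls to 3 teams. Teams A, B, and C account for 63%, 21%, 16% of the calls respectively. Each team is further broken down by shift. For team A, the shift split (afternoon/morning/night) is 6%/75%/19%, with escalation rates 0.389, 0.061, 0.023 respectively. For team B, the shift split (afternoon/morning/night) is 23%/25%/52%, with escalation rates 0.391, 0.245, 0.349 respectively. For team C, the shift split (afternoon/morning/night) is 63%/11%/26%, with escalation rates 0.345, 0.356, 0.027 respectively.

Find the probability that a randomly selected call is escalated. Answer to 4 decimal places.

P(E) ≈ 0.1583

P(E|A) = 0.06·0.389 + 0.75·0.061 + 0.19·0.023 = 0.02334 + 0.04575 + 0.00437 = 0.07346
P(E|B) = 0.23·0.391 + 0.25·0.245 + 0.52·0.349 = 0.08993 + 0.06125 + 0.18148 = 0.33266
P(E|C) = 0.63·0.345 + 0.11·0.356 + 0.26·0.027 = 0.21735 + 0.03916 + 0.00702 = 0.26353
By total probability over the outer partition,
P(E) = 0.63·0.07346 + 0.21·0.33266 + 0.16·0.26353
      = 0.0462798 + 0.0698586 + 0.0421648 = 0.1583032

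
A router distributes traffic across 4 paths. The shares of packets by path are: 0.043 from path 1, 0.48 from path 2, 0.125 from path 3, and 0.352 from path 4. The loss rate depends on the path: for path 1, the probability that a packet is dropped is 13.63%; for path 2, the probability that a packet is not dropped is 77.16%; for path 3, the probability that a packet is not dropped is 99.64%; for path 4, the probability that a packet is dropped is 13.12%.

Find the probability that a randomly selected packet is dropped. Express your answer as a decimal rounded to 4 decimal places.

P(L) ≈ 0.1621

P(L|2) = 1 − 0.7716 = 0.2284.
P(L|3) = 1 − 0.9964 = 0.0036.
By the law of total probability,
P(L) = P(L|1)·P(1) + P(L|2)·P(2) + P(L|3)·P(3) + P(L|4)·P(4)
      = 0.1363·0.043 + 0.2284·0.48 + 0.0036·0.125 + 0.1312·0.352
      = 0.0058609 + 0.109632 + 0.00045 + 0.0461824 = 0.1621253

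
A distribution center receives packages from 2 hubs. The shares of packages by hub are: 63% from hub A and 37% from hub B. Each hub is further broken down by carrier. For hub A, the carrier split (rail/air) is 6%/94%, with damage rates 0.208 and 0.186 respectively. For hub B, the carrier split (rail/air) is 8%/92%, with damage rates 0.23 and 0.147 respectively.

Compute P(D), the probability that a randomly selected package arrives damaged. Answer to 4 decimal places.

P(D) ≈ 0.1749

P(D|A) = 0.06·0.208 + 0.94·0.186 = 0.01248 + 0.17484 = 0.18732
P(D|B) = 0.08·0.23 + 0.92·0.147 = 0.0184 + 0.13524 = 0.15364
By total probability over the outer partition,
P(D) = 0.63·0.18732 + 0.37·0.15364
      = 0.1180116 + 0.0568468 = 0.1748584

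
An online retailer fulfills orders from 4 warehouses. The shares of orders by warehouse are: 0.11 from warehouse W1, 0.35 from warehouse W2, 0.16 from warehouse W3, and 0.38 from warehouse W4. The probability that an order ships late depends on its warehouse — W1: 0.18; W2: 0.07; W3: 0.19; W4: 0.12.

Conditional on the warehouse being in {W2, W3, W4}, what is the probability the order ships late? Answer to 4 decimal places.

P(L|S) ≈ 0.1129

Let S = {W2, W3, W4}.
P(S) = 0.35 + 0.16 + 0.38 = 0.89.
P(L ∩ S) = 0.07·0.35 + 0.19·0.16 + 0.12·0.38 = 0.0245 + 0.0304 + 0.0456 = 0.1005.
P(L | S) = 0.1005 / 0.89 = 0.112921…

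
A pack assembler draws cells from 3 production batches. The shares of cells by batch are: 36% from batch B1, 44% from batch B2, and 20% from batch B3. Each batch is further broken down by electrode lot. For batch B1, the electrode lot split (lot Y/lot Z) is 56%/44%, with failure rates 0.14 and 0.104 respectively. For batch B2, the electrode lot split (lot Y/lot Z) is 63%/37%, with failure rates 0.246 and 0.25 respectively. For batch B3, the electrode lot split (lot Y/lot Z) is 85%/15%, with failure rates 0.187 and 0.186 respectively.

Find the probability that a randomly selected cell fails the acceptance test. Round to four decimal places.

0.1910

P(F|B1) = 0.56·0.14 + 0.44·0.104 = 0.0784 + 0.04576 = 0.12416
P(F|B2) = 0.63·0.246 + 0.37·0.25 = 0.15498 + 0.0925 = 0.24748
P(F|B3) = 0.85·0.187 + 0.15·0.186 = 0.15895 + 0.0279 = 0.18685
By total probability over the outer partition,
P(F) = 0.36·0.12416 + 0.44·0.24748 + 0.2·0.18685
      = 0.0446976 + 0.1088912 + 0.03737 = 0.1909588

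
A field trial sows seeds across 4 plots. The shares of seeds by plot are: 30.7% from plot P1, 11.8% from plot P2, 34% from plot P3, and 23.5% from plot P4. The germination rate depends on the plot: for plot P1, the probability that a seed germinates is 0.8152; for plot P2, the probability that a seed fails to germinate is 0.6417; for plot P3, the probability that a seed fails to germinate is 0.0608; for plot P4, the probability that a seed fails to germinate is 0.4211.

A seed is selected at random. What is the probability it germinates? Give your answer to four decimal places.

P(G|P2) = 1 − 0.6417 = 0.3583.
P(G|P3) = 1 − 0.0608 = 0.9392.
P(G|P4) = 1 − 0.4211 = 0.5789.
P(G) = P(G|P1)·P(P1) + P(G|P2)·P(P2) + P(G|P3)·P(P3) + P(G|P4)·P(P4)
      = 0.8152·0.307 + 0.3583·0.118 + 0.9392·0.34 + 0.5789·0.235
      = 0.2502664 + 0.0422794 + 0.319328 + 0.1360415 = 0.7479153

P(G) ≈ 0.7479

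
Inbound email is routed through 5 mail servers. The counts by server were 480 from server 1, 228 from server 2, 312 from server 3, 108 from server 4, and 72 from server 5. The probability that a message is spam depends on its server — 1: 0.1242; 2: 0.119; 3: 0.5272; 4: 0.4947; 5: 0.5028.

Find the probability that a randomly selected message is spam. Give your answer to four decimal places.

Total: 480 + 228 + 312 + 108 + 72 = 1200.
P(1) = 480/1200 = 0.4. P(2) = 228/1200 = 0.19. P(3) = 312/1200 = 0.26. P(4) = 108/1200 = 0.09. P(5) = 72/1200 = 0.06.
P(S) = P(S|1)·P(1) + P(S|2)·P(2) + P(S|3)·P(3) + P(S|4)·P(4) + P(S|5)·P(5)
      = 0.1242·0.4 + 0.119·0.19 + 0.5272·0.26 + 0.4947·0.09 + 0.5028·0.06
      = 0.04968 + 0.02261 + 0.137072 + 0.044523 + 0.030168 = 0.284053

P(S) ≈ 0.2841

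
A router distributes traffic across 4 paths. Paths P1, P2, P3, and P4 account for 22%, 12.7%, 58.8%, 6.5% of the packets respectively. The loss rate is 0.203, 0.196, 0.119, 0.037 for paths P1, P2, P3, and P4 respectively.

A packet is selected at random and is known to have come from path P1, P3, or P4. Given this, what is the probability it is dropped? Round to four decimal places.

P(L|S) ≈ 0.1341

Let S = {P1, P3, P4}.
P(S) = 0.22 + 0.588 + 0.065 = 0.873.
P(L ∩ S) = 0.203·0.22 + 0.119·0.588 + 0.037·0.065 = 0.04466 + 0.069972 + 0.002405 = 0.117037.
P(L | S) = 0.117037 / 0.873 = 0.134063…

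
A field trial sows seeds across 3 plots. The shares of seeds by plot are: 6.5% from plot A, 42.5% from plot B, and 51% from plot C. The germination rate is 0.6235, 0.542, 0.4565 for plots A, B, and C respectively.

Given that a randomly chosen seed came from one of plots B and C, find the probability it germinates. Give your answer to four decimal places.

Let S = {B, C}.
P(S) = 0.425 + 0.51 = 0.935.
P(G ∩ S) = 0.542·0.425 + 0.4565·0.51 = 0.23035 + 0.232815 = 0.463165.
P(G | S) = 0.463165 / 0.935 = 0.495364…

0.4954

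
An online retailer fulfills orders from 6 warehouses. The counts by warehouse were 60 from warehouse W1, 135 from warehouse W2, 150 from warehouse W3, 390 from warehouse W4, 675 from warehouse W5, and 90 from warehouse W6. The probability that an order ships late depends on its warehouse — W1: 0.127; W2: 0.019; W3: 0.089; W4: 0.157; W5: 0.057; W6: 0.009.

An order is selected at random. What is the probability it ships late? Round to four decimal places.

Total: 60 + 135 + 150 + 390 + 675 + 90 = 1500.
P(W1) = 60/1500 = 0.04. P(W2) = 135/1500 = 0.09. P(W3) = 150/1500 = 0.1. P(W4) = 390/1500 = 0.26. P(W5) = 675/1500 = 0.45. P(W6) = 90/1500 = 0.06.
P(L) = P(L|W1)·P(W1) + P(L|W2)·P(W2) + P(L|W3)·P(W3) + P(L|W4)·P(W4) + P(L|W5)·P(W5) + P(L|W6)·P(W6)
      = 0.127·0.04 + 0.019·0.09 + 0.089·0.1 + 0.157·0.26 + 0.057·0.45 + 0.009·0.06
      = 0.00508 + 0.00171 + 0.0089 + 0.04082 + 0.02565 + 0.00054 = 0.0827

P(L) ≈ 0.0827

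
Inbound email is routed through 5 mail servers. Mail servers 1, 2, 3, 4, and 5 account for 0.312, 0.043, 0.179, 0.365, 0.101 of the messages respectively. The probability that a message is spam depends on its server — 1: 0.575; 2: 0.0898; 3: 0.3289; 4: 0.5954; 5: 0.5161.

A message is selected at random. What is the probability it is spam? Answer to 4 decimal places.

P(S) ≈ 0.5116

P(S) = P(S|1)·P(1) + P(S|2)·P(2) + P(S|3)·P(3) + P(S|4)·P(4) + P(S|5)·P(5)
      = 0.575·0.312 + 0.0898·0.043 + 0.3289·0.179 + 0.5954·0.365 + 0.5161·0.101
      = 0.1794 + 0.0038614 + 0.0588731 + 0.217321 + 0.0521261 = 0.5115816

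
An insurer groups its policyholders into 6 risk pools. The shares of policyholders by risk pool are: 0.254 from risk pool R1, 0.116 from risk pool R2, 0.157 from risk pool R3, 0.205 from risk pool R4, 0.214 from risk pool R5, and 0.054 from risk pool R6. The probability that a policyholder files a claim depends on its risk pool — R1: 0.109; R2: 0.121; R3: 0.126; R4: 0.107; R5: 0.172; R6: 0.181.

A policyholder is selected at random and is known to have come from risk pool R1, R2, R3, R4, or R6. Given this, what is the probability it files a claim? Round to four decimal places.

Let S = {R1, R2, R3, R4, R6}.
P(S) = 0.254 + 0.116 + 0.157 + 0.205 + 0.054 = 0.786.
P(C ∩ S) = 0.109·0.254 + 0.121·0.116 + 0.126·0.157 + 0.107·0.205 + 0.181·0.054 = 0.027686 + 0.014036 + 0.019782 + 0.021935 + 0.009774 = 0.093213.
P(C | S) = 0.093213 / 0.786 = 0.118592…

P(C|S) ≈ 0.1186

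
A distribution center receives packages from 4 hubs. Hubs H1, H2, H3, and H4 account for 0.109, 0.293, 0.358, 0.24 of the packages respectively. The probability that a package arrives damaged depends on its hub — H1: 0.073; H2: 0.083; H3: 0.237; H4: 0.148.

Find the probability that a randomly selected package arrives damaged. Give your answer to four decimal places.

Summing over the partition,
P(D) = P(D|H1)·P(H1) + P(D|H2)·P(H2) + P(D|H3)·P(H3) + P(D|H4)·P(H4)
      = 0.073·0.109 + 0.083·0.293 + 0.237·0.358 + 0.148·0.24
      = 0.007957 + 0.024319 + 0.084846 + 0.03552 = 0.152642

0.1526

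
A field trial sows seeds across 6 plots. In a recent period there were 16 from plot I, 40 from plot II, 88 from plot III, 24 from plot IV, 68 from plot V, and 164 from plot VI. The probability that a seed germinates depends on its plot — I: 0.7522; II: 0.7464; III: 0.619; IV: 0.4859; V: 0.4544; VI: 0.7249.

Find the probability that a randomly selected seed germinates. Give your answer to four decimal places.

P(G) ≈ 0.6445

Total: 16 + 40 + 88 + 24 + 68 + 164 = 400.
P(I) = 16/400 = 0.04. P(II) = 40/400 = 0.1. P(III) = 88/400 = 0.22. P(IV) = 24/400 = 0.06. P(V) = 68/400 = 0.17. P(VI) = 164/400 = 0.41.
P(G) = P(G|I)·P(I) + P(G|II)·P(II) + P(G|III)·P(III) + P(G|IV)·P(IV) + P(G|V)·P(V) + P(G|VI)·P(VI)
      = 0.7522·0.04 + 0.7464·0.1 + 0.619·0.22 + 0.4859·0.06 + 0.4544·0.17 + 0.7249·0.41
      = 0.030088 + 0.07464 + 0.13618 + 0.029154 + 0.077248 + 0.297209 = 0.644519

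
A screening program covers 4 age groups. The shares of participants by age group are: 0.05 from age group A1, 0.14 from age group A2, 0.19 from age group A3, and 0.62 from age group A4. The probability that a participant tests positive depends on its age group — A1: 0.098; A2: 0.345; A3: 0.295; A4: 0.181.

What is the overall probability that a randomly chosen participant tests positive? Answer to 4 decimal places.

By the law of total probability,
P(T) = P(T|A1)·P(A1) + P(T|A2)·P(A2) + P(T|A3)·P(A3) + P(T|A4)·P(A4)
      = 0.098·0.05 + 0.345·0.14 + 0.295·0.19 + 0.181·0.62
      = 0.0049 + 0.0483 + 0.05605 + 0.11222 = 0.22147

P(T) ≈ 0.2215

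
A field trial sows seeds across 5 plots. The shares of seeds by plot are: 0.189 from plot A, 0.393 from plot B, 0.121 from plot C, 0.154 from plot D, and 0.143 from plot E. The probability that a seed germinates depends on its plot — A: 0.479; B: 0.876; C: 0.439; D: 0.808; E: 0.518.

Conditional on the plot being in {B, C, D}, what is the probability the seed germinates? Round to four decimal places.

Let S = {B, C, D}.
P(S) = 0.393 + 0.121 + 0.154 = 0.668.
P(G ∩ S) = 0.876·0.393 + 0.439·0.121 + 0.808·0.154 = 0.344268 + 0.053119 + 0.124432 = 0.521819.
P(G | S) = 0.521819 / 0.668 = 0.781166…

P(G|S) ≈ 0.7812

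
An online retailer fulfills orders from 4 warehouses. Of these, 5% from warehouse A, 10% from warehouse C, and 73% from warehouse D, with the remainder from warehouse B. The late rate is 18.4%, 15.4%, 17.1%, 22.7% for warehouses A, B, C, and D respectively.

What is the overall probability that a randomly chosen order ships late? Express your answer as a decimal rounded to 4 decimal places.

P(B) = 1 − (0.05 + 0.1 + 0.73) = 0.12.
Summing over the partition,
P(L) = P(L|A)·P(A) + P(L|B)·P(B) + P(L|C)·P(C) + P(L|D)·P(D)
      = 0.184·0.05 + 0.154·0.12 + 0.171·0.1 + 0.227·0.73
      = 0.0092 + 0.01848 + 0.0171 + 0.16571 = 0.21049

0.2105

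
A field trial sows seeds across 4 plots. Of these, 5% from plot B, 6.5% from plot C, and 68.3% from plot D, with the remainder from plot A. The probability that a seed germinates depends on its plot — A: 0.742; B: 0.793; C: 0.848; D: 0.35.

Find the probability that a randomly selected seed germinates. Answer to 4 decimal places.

P(G) ≈ 0.4837

P(A) = 1 − (0.05 + 0.065 + 0.683) = 0.202.
P(G) = P(G|A)·P(A) + P(G|B)·P(B) + P(G|C)·P(C) + P(G|D)·P(D)
      = 0.742·0.202 + 0.793·0.05 + 0.848·0.065 + 0.35·0.683
      = 0.149884 + 0.03965 + 0.05512 + 0.23905 = 0.483704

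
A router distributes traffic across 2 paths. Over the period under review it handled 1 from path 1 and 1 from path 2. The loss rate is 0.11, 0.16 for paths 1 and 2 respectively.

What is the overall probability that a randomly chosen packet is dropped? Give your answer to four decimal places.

Total: 1 + 1 = 2.
P(1) = 1/2 = 0.5. P(2) = 1/2 = 0.5.
By the law of total probability,
P(L) = P(L|1)·P(1) + P(L|2)·P(2)
      = 0.11·0.5 + 0.16·0.5
      = 0.055 + 0.08 = 0.135

0.1350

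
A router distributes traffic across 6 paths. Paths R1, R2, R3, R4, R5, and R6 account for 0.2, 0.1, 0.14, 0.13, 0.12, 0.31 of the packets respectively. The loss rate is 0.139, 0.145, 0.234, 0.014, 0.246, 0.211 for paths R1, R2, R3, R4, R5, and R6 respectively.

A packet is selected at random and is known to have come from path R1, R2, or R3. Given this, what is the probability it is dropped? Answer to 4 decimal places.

P(L|S) ≈ 0.1706

Let S = {R1, R2, R3}.
P(S) = 0.2 + 0.1 + 0.14 = 0.44.
P(L ∩ S) = 0.139·0.2 + 0.145·0.1 + 0.234·0.14 = 0.0278 + 0.0145 + 0.03276 = 0.07506.
P(L | S) = 0.07506 / 0.44 = 0.170591…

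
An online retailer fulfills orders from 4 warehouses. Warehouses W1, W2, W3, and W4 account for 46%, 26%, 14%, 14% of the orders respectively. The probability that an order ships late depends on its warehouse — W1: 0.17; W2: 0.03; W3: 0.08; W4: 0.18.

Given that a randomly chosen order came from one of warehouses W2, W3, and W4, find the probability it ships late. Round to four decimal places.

Let S = {W2, W3, W4}.
P(S) = 0.26 + 0.14 + 0.14 = 0.54.
P(L ∩ S) = 0.03·0.26 + 0.08·0.14 + 0.18·0.14 = 0.0078 + 0.0112 + 0.0252 = 0.0442.
P(L | S) = 0.0442 / 0.54 = 0.081852…

0.0819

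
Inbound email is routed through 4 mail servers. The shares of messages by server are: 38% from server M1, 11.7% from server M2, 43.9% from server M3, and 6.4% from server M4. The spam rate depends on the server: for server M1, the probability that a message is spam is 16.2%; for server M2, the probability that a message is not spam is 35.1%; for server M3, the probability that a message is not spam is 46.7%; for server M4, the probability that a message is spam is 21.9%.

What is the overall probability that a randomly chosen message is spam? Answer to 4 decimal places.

P(S|M2) = 1 − 0.351 = 0.649.
P(S|M3) = 1 − 0.467 = 0.533.
P(S) = P(S|M1)·P(M1) + P(S|M2)·P(M2) + P(S|M3)·P(M3) + P(S|M4)·P(M4)
      = 0.162·0.38 + 0.649·0.117 + 0.533·0.439 + 0.219·0.064
      = 0.06156 + 0.075933 + 0.233987 + 0.014016 = 0.385496

0.3855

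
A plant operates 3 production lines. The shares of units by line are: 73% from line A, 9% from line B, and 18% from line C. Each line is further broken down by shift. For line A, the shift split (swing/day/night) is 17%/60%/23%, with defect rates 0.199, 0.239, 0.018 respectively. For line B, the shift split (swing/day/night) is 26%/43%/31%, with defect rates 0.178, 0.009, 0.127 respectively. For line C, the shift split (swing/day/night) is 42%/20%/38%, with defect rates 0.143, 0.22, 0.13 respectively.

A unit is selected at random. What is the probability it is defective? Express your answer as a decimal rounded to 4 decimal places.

0.1681

P(D|A) = 0.17·0.199 + 0.6·0.239 + 0.23·0.018 = 0.03383 + 0.1434 + 0.00414 = 0.18137
P(D|B) = 0.26·0.178 + 0.43·0.009 + 0.31·0.127 = 0.04628 + 0.00387 + 0.03937 = 0.08952
P(D|C) = 0.42·0.143 + 0.2·0.22 + 0.38·0.13 = 0.06006 + 0.044 + 0.0494 = 0.15346
Then overall,
P(D) = 0.73·0.18137 + 0.09·0.08952 + 0.18·0.15346
      = 0.1324001 + 0.0080568 + 0.0276228 = 0.1680797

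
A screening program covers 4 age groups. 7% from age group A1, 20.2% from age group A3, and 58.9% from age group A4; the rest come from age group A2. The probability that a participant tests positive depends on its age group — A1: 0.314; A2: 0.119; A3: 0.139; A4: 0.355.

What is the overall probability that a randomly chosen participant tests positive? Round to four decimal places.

0.2757

P(A2) = 1 − (0.07 + 0.202 + 0.589) = 0.139.
P(T) = P(T|A1)·P(A1) + P(T|A2)·P(A2) + P(T|A3)·P(A3) + P(T|A4)·P(A4)
      = 0.314·0.07 + 0.119·0.139 + 0.139·0.202 + 0.355·0.589
      = 0.02198 + 0.016541 + 0.028078 + 0.209095 = 0.275694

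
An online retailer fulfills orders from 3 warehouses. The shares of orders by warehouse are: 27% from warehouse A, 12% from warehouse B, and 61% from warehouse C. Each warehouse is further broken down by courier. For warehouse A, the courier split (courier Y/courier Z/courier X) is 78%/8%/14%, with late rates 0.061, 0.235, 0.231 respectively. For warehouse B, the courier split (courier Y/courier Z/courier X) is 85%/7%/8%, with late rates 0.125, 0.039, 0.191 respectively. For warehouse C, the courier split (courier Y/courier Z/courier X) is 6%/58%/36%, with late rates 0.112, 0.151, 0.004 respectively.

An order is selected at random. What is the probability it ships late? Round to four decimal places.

0.1000

P(L|A) = 0.78·0.061 + 0.08·0.235 + 0.14·0.231 = 0.04758 + 0.0188 + 0.03234 = 0.09872
P(L|B) = 0.85·0.125 + 0.07·0.039 + 0.08·0.191 = 0.10625 + 0.00273 + 0.01528 = 0.12426
P(L|C) = 0.06·0.112 + 0.58·0.151 + 0.36·0.004 = 0.00672 + 0.08758 + 0.00144 = 0.09574
Then overall,
P(L) = 0.27·0.09872 + 0.12·0.12426 + 0.61·0.09574
      = 0.0266544 + 0.0149112 + 0.0584014 = 0.099967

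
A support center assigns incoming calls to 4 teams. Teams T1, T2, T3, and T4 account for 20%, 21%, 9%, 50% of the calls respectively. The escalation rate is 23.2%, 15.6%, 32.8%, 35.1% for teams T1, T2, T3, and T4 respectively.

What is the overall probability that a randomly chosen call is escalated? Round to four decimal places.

P(E) = P(E|T1)·P(T1) + P(E|T2)·P(T2) + P(E|T3)·P(T3) + P(E|T4)·P(T4)
      = 0.232·0.2 + 0.156·0.21 + 0.328·0.09 + 0.351·0.5
      = 0.0464 + 0.03276 + 0.02952 + 0.1755 = 0.28418

0.2842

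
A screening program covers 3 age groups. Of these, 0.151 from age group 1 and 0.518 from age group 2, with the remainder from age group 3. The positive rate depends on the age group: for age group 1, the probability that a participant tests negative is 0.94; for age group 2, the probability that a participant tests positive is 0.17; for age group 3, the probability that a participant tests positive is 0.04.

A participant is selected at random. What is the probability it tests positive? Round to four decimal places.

P(3) = 1 − (0.151 + 0.518) = 0.331.
P(T|1) = 1 − 0.94 = 0.06.
Using total probability over the partition,
P(T) = P(T|1)·P(1) + P(T|2)·P(2) + P(T|3)·P(3)
      = 0.06·0.151 + 0.17·0.518 + 0.04·0.331
      = 0.00906 + 0.08806 + 0.01324 = 0.11036

P(T) ≈ 0.1104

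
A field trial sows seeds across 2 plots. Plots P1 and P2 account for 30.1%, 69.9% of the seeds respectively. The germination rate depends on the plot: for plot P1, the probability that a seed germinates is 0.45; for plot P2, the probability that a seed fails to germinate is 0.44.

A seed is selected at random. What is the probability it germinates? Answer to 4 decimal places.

P(G|P2) = 1 − 0.44 = 0.56.
P(G) = P(G|P1)·P(P1) + P(G|P2)·P(P2)
      = 0.45·0.301 + 0.56·0.699
      = 0.13545 + 0.39144 = 0.52689

P(G) ≈ 0.5269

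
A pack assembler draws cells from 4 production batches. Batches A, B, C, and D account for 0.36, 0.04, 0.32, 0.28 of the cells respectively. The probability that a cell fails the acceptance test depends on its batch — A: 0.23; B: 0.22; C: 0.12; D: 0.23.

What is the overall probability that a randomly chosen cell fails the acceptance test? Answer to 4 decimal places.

P(F) = P(F|A)·P(A) + P(F|B)·P(B) + P(F|C)·P(C) + P(F|D)·P(D)
      = 0.23·0.36 + 0.22·0.04 + 0.12·0.32 + 0.23·0.28
      = 0.0828 + 0.0088 + 0.0384 + 0.0644 = 0.1944

0.1944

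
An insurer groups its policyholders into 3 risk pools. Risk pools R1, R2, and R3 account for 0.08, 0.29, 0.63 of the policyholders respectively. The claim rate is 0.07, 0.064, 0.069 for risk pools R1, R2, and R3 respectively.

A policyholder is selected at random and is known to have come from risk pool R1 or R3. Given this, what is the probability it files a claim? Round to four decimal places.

Let S = {R1, R3}.
P(S) = 0.08 + 0.63 = 0.71.
P(C ∩ S) = 0.07·0.08 + 0.069·0.63 = 0.0056 + 0.04347 = 0.04907.
P(C | S) = 0.04907 / 0.71 = 0.069113…

P(C|S) ≈ 0.0691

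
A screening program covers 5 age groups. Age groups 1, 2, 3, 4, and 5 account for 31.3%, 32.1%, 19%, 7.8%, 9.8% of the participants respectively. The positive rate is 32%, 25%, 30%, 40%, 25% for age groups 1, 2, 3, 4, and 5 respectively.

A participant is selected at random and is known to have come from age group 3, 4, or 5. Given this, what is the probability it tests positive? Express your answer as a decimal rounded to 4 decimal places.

Let S = {3, 4, 5}.
P(S) = 0.19 + 0.078 + 0.098 = 0.366.
P(T ∩ S) = 0.3·0.19 + 0.4·0.078 + 0.25·0.098 = 0.057 + 0.0312 + 0.0245 = 0.1127.
P(T | S) = 0.1127 / 0.366 = 0.307923…

0.3079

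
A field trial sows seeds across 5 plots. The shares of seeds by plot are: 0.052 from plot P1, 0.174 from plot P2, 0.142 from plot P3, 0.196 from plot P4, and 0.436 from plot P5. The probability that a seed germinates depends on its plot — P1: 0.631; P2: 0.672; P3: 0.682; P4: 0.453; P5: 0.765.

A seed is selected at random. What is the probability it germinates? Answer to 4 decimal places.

Using total probability over the partition,
P(G) = P(G|P1)·P(P1) + P(G|P2)·P(P2) + P(G|P3)·P(P3) + P(G|P4)·P(P4) + P(G|P5)·P(P5)
      = 0.631·0.052 + 0.672·0.174 + 0.682·0.142 + 0.453·0.196 + 0.765·0.436
      = 0.032812 + 0.116928 + 0.096844 + 0.088788 + 0.33354 = 0.668912

P(G) ≈ 0.6689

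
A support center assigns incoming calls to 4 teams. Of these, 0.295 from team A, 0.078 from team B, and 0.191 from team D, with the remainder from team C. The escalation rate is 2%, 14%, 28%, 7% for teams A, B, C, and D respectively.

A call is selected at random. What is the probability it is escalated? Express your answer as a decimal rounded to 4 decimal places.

P(C) = 1 − (0.295 + 0.078 + 0.191) = 0.436.
P(E) = P(E|A)·P(A) + P(E|B)·P(B) + P(E|C)·P(C) + P(E|D)·P(D)
      = 0.02·0.295 + 0.14·0.078 + 0.28·0.436 + 0.07·0.191
      = 0.0059 + 0.01092 + 0.12208 + 0.01337 = 0.15227

P(E) ≈ 0.1523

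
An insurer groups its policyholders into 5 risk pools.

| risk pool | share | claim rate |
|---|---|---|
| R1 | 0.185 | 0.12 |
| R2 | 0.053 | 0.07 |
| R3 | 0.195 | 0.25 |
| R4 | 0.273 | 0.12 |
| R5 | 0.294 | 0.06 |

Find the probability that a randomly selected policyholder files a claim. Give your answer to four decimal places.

Using total probability over the partition,
P(C) = P(C|R1)·P(R1) + P(C|R2)·P(R2) + P(C|R3)·P(R3) + P(C|R4)·P(R4) + P(C|R5)·P(R5)
      = 0.12·0.185 + 0.07·0.053 + 0.25·0.195 + 0.12·0.273 + 0.06·0.294
      = 0.0222 + 0.00371 + 0.04875 + 0.03276 + 0.01764 = 0.12506

0.1251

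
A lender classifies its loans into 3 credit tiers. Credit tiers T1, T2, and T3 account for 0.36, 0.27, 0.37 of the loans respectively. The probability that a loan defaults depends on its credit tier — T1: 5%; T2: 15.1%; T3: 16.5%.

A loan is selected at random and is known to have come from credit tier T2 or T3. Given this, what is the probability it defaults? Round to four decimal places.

0.1591

Let S = {T2, T3}.
P(S) = 0.27 + 0.37 = 0.64.
P(D ∩ S) = 0.151·0.27 + 0.165·0.37 = 0.04077 + 0.06105 = 0.10182.
P(D | S) = 0.10182 / 0.64 = 0.159094…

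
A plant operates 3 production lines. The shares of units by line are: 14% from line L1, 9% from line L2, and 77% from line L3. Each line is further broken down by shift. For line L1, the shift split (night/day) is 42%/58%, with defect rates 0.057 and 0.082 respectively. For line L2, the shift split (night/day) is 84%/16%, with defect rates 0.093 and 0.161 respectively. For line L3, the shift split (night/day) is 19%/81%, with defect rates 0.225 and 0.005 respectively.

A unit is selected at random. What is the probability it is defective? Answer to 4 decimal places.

P(D) ≈ 0.0554

P(D|L1) = 0.42·0.057 + 0.58·0.082 = 0.02394 + 0.04756 = 0.0715
P(D|L2) = 0.84·0.093 + 0.16·0.161 = 0.07812 + 0.02576 = 0.10388
P(D|L3) = 0.19·0.225 + 0.81·0.005 = 0.04275 + 0.00405 = 0.0468
By total probability over the outer partition,
P(D) = 0.14·0.0715 + 0.09·0.10388 + 0.77·0.0468
      = 0.01001 + 0.0093492 + 0.036036 = 0.0553952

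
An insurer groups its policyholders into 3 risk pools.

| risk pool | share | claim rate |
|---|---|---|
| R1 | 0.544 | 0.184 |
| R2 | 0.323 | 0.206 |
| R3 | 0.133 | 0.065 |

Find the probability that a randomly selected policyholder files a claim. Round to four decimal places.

P(C) ≈ 0.1753

Summing over the partition,
P(C) = P(C|R1)·P(R1) + P(C|R2)·P(R2) + P(C|R3)·P(R3)
      = 0.184·0.544 + 0.206·0.323 + 0.065·0.133
      = 0.100096 + 0.066538 + 0.008645 = 0.175279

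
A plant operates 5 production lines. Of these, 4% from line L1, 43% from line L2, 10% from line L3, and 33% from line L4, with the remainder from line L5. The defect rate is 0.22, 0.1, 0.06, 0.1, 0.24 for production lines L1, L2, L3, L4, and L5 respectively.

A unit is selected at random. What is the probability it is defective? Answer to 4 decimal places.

0.1148

P(L5) = 1 − (0.04 + 0.43 + 0.1 + 0.33) = 0.1.
P(D) = P(D|L1)·P(L1) + P(D|L2)·P(L2) + P(D|L3)·P(L3) + P(D|L4)·P(L4) + P(D|L5)·P(L5)
      = 0.22·0.04 + 0.1·0.43 + 0.06·0.1 + 0.1·0.33 + 0.24·0.1
      = 0.0088 + 0.043 + 0.006 + 0.033 + 0.024 = 0.1148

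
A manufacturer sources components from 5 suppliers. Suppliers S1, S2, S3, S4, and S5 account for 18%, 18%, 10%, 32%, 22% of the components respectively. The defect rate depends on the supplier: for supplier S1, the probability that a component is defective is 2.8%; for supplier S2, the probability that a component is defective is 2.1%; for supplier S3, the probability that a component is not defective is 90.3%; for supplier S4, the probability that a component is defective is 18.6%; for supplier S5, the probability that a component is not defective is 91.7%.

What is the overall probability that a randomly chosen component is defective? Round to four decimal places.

0.0963

P(D|S3) = 1 − 0.903 = 0.097.
P(D|S5) = 1 − 0.917 = 0.083.
By the law of total probability,
P(D) = P(D|S1)·P(S1) + P(D|S2)·P(S2) + P(D|S3)·P(S3) + P(D|S4)·P(S4) + P(D|S5)·P(S5)
      = 0.028·0.18 + 0.021·0.18 + 0.097·0.1 + 0.186·0.32 + 0.083·0.22
      = 0.00504 + 0.00378 + 0.0097 + 0.05952 + 0.01826 = 0.0963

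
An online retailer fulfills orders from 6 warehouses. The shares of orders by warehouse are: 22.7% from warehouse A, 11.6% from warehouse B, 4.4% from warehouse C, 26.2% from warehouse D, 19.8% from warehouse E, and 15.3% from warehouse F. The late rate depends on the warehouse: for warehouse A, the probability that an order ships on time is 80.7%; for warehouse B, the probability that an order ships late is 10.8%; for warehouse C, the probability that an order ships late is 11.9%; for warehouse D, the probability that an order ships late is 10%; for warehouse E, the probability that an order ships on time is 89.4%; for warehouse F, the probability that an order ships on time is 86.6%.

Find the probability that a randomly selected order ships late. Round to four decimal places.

0.1293

P(L|A) = 1 − 0.807 = 0.193.
P(L|E) = 1 − 0.894 = 0.106.
P(L|F) = 1 − 0.866 = 0.134.
P(L) = P(L|A)·P(A) + P(L|B)·P(B) + P(L|C)·P(C) + P(L|D)·P(D) + P(L|E)·P(E) + P(L|F)·P(F)
      = 0.193·0.227 + 0.108·0.116 + 0.119·0.044 + 0.1·0.262 + 0.106·0.198 + 0.134·0.153
      = 0.043811 + 0.012528 + 0.005236 + 0.0262 + 0.020988 + 0.020502 = 0.129265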